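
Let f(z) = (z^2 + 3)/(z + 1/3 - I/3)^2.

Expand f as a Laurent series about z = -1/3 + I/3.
Put w = z - (-1/3 + I/3), i.e. z = w - 1/3 + I/3. The denominator is w^2, so it suffices to rewrite the numerator in powers of w.

P(z) = z^2 + 3
P(w - 1/3 + I/3) = 3 - 2*I/9 + (-2/3 + 2*I/3)*w + w^2

Dividing each term by w^2:
  f = (3 - 2*I/9)/w^2 + (-2/3 + 2*I/3)/w + 1

Substituting back w = z + 1/3 - I/3:
  f(z) = (3 - 2*I/9)/(z + 1/3 - I/3)^2 + (-2/3 + 2*I/3)/(z + 1/3 - I/3) + 1

The series is finite because the numerator is a polynomial; the negative powers form the principal part, and the coefficient of 1/(z + 1/3 - I/3) gives Res(f, -1/3 + I/3) = -2/3 + 2*I/3.

Final answer: (3 - 2*I/9)/(z + 1/3 - I/3)^2 + (-2/3 + 2*I/3)/(z + 1/3 - I/3) + 1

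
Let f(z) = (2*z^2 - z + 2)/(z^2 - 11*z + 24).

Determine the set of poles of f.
{3, 8}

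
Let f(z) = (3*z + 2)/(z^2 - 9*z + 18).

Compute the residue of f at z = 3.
Write f(z) = P(z)/Q(z) with P(z) = 3*z + 2 and Q(z) = z^2 - 9*z + 18.
The denominator factors as Q(z) = (z - 6)*(z - 3), so z = 3 is a simple zero of Q and P is analytic there; z = 3 is therefore a simple pole and
  Res(f, z₀) = P(z₀)/Q'(z₀).

Q'(z) = 2*z - 9, so Q'(3) = -3.
P(3) = 11.

Res(f, 3) = (11)/(-3) = -11/3

Final answer: -11/3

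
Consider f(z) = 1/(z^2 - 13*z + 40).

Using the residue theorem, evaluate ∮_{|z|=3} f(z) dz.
By the residue theorem, ∮_C f(z) dz = 2πi · (sum of the residues of f at the poles inside |z| = 3).

The denominator factors as (z - 5)*(z - 8), so the singularities of f are simple poles at z = 5, z = 8.
  |5|² = 25 > 9 = 3², so this pole is outside the contour.
  |8|² = 64 > 9 = 3², so this pole is outside the contour.

No pole lies inside the contour, so f is analytic on and inside C and the integral is 0 (Cauchy's theorem).

Final answer: 0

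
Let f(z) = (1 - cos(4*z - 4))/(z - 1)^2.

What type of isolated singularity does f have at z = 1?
removable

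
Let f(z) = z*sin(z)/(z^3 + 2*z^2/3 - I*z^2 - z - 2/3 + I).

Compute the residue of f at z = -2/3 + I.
(6/85 + 99*I/170)*sin(2/3 - I)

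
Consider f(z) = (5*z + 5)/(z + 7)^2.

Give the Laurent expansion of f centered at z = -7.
-30/(z + 7)^2 + 5/(z + 7)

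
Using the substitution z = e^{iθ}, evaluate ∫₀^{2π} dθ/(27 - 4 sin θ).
Call the integral J. The integrand is 2π-periodic and we integrate over a full period, so shifting θ does not change the value (θ → θ + π/2 turns sin θ into cos θ; θ → θ + π flips the sign of the trig term). Hence
  J = ∫₀^{2π} dθ/(27 + 4 cos θ).
Put z = e^{iθ}: then cos θ = (z + 1/z)/2, dθ = dz/(iz), and z runs once counterclockwise around |z| = 1:
  J = ∮_{|z|=1} 1/(27 + 4*(z + 1/z)/2) · dz/(iz) = (2/i) ∮_{|z|=1} dz/(4*z^2 + 54*z + 4).
The roots of 4*z^2 + 54*z + 4 are z = (-27 ± sqrt(27^2 - 4^2))/4, with sqrt(713) = sqrt(713); their product is 1, so only z₊ = -27/4 + sqrt(713)/4 lies inside the unit circle (z₋ = -27/4 - sqrt(713)/4 lies outside).
z₊ is a simple zero of q(z) = 4*z^2 + 54*z + 4, so Res(1/q, z₊) = 1/q'(z₊) with q'(z) = 8*z + 54; and q'(z₊) = 4*(z₊ - z₋) = 2*sqrt(713).
Therefore J = (2/i) · 2πi · 1/(2*sqrt(713)) = 2*pi/(sqrt(713)) = 2*sqrt(713)*pi/713

Final answer: 2*sqrt(713)*pi/713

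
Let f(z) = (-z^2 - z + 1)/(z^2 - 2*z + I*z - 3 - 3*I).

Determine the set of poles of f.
{-1 - I, 3}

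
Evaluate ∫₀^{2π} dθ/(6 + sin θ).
2*sqrt(35)*pi/35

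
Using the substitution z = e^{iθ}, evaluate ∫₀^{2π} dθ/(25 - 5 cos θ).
Call the integral J. The integrand is 2π-periodic and we integrate over a full period, so shifting θ does not change the value (θ → θ + π flips the sign of the trig term). Hence
  J = ∫₀^{2π} dθ/(25 + 5 cos θ).
Put z = e^{iθ}: then cos θ = (z + 1/z)/2, dθ = dz/(iz), and z runs once counterclockwise around |z| = 1:
  J = ∮_{|z|=1} 1/(25 + 5*(z + 1/z)/2) · dz/(iz) = (2/i) ∮_{|z|=1} dz/(5*z^2 + 50*z + 5).
The roots of 5*z^2 + 50*z + 5 are z = (-25 ± sqrt(25^2 - 5^2))/5, with sqrt(600) = 10*sqrt(6); their product is 1, so only z₊ = -5 + 2*sqrt(6) lies inside the unit circle (z₋ = -5 - 2*sqrt(6) lies outside).
z₊ is a simple zero of q(z) = 5*z^2 + 50*z + 5, so Res(1/q, z₊) = 1/q'(z₊) with q'(z) = 10*z + 50; and q'(z₊) = 5*(z₊ - z₋) = 20*sqrt(6).
Therefore J = (2/i) · 2πi · 1/(20*sqrt(6)) = 2*pi/(10*sqrt(6)) = sqrt(6)*pi/30

Final answer: sqrt(6)*pi/30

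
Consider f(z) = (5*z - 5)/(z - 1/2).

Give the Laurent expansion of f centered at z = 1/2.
Put w = z - (1/2), i.e. z = w + 1/2. The denominator is w, so it suffices to rewrite the numerator in powers of w.

P(z) = 5*z - 5
P(w + 1/2) = -5/2 + 5*w

Dividing each term by w:
  f = -5/(2*w) + 5

Substituting back w = z - 1/2:
  f(z) = -5/(2*(z - 1/2)) + 5

The series is finite because the numerator is a polynomial; the negative powers form the principal part, and the coefficient of 1/(z - 1/2) gives Res(f, 1/2) = -5/2.

Final answer: -5/(2*(z - 1/2)) + 5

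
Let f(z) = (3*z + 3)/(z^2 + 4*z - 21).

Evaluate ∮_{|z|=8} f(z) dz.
By the residue theorem, ∮_C f(z) dz = 2πi · (sum of the residues of f at the poles inside |z| = 8).

The denominator factors as (z + 7)*(z - 3), so the singularities of f are simple poles at z = -7, z = 3.
  |-7|² = 49 < 64 = 8², so this pole is inside the contour.
  |3|² = 9 < 64 = 8², so this pole is inside the contour.

With P(z) = 3*z + 3 and Q(z) = z^2 + 4*z - 21, each pole is simple, so Res(f, z₀) = P(z₀)/Q'(z₀) with Q'(z) = 2*z + 4.
  Res(f, -7) = P(-7)/Q'(-7) = (-18)/(-10) = 9/5
  Res(f, 3) = P(3)/Q'(3) = (12)/(10) = 6/5

Sum of residues inside C: 3
∮_C f(z) dz = 2πi · (3) = 6*I*pi

Final answer: 6*I*pi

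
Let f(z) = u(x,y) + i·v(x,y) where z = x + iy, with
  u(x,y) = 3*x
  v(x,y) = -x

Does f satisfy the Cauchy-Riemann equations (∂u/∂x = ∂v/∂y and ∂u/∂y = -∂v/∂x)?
∂u/∂x = 3
∂v/∂y = 0
∂u/∂y = 0
∂v/∂x = -1
∂u/∂x ≠ ∂v/∂y and ∂u/∂y ≠ -∂v/∂x; the Cauchy-Riemann equations are not satisfied, so f is not analytic.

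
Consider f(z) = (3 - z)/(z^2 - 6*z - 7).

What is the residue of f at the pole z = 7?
Write f(z) = P(z)/Q(z) with P(z) = 3 - z and Q(z) = z^2 - 6*z - 7.
The denominator factors as Q(z) = (z - 7)*(z + 1), so z = 7 is a simple zero of Q and P is analytic there; z = 7 is therefore a simple pole and
  Res(f, z₀) = P(z₀)/Q'(z₀).

Q'(z) = 2*z - 6, so Q'(7) = 8.
P(7) = -4.

Res(f, 7) = (-4)/(8) = -1/2

Final answer: -1/2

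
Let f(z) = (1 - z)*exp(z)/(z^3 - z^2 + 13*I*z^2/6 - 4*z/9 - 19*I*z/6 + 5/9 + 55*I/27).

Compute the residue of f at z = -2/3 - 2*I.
Write f(z) = P(z)/Q(z) with P(z) = (1 - z)*exp(z) and Q(z) = z^3 - z^2 + 13*I*z^2/6 - 4*z/9 - 19*I*z/6 + 5/9 + 55*I/27.
The denominator factors as Q(z) = (z - 2/3 - I/2)*(z - 1 + 2*I/3)*(z + 2/3 + 2*I), so z = -2/3 - 2*I is a simple zero of Q and P is analytic there; z = -2/3 - 2*I is therefore a simple pole and
  Res(f, z₀) = P(z₀)/Q'(z₀).

Q'(z) = 3*z^2 - 2*z + 13*I*z/3 - 4/9 - 19*I/6, so Q'(-2/3 - 2*I) = -10/9 + 107*I/18.
P(-2/3 - 2*I) = (5/3 + 2*I)*exp(-2/3 - 2*I).

Res(f, -2/3 - 2*I) = ((5/3 + 2*I)*exp(-2/3 - 2*I))/(-10/9 + 107*I/18) = (3252/11849 - 3930*I/11849)*exp(-2/3 - 2*I)

Final answer: (3252/11849 - 3930*I/11849)*exp(-2/3 - 2*I)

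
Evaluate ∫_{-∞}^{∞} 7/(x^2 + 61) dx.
7*sqrt(61)*pi/61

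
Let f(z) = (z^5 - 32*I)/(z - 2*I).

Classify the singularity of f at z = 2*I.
The numerator vanishes at z = 2*I ((2*I)^5 = 32*I), so it is divisible by z - 2*I:
  z^5 - 32*I = (z - 2*I)*(z^4 + 2*I*z^3 - 4*z^2 - 8*I*z + 16)
Hence for z ≠ 2*I, f(z) = z^4 + 2*I*z^3 - 4*z^2 - 8*I*z + 16, a polynomial, and lim_{z→2*I} f(z) = 80 is finite.
So the singularity is removable.

Final answer: removable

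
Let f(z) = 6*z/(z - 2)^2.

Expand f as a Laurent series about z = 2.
Put w = z - (2), i.e. z = w + 2. The denominator is w^2, so it suffices to rewrite the numerator in powers of w.

P(z) = 6*z
P(w + 2) = 12 + 6*w

Dividing each term by w^2:
  f = 12/w^2 + 6/w

Substituting back w = z - 2:
  f(z) = 12/(z - 2)^2 + 6/(z - 2)

The series is finite because the numerator is a polynomial; the negative powers form the principal part, and the coefficient of 1/(z - 2) gives Res(f, 2) = 6.

Final answer: 12/(z - 2)^2 + 6/(z - 2)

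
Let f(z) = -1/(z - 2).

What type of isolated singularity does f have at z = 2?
pole of order 1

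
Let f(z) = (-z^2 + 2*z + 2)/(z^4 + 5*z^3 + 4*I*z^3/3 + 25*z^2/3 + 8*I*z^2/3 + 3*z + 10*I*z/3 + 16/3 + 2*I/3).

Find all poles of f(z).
The singularities of f are the zeros of the denominator. Factoring,
  z^4 + 5*z^3 + 4*I*z^3/3 + 25*z^2/3 + 8*I*z^2/3 + 3*z + 10*I*z/3 + 16/3 + 2*I/3 = (z + 2 - I)*(z - 2*I/3)*(z + 3 + 2*I)*(z + I)
so the candidates are z = -2 + I, z = 2*I/3, z = -3 - 2*I, z = -I.

Check the numerator P(z) = -z^2 + 2*z + 2 at each one:
  P(-2 + I) = -5 + 6*I ≠ 0, so z = -2 + I is a (simple) pole.
  P(2*I/3) = 22/9 + 4*I/3 ≠ 0, so z = 2*I/3 is a (simple) pole.
  P(-3 - 2*I) = -9 - 16*I ≠ 0, so z = -3 - 2*I is a (simple) pole.
  P(-I) = 3 - 2*I ≠ 0, so z = -I is a (simple) pole.

Poles of f: {-3 - 2*I, -2 + I, -I, 2*I/3}

Final answer: {-3 - 2*I, -2 + I, -I, 2*I/3}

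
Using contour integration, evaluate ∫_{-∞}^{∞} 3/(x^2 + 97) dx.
Let f(z) = 3/(z^2 + 97). The denominator has no real zeros and deg Q - deg P = 2 ≥ 2, so the integral of f over the upper semicircle |z| = R tends to 0 as R → ∞. Closing the contour in the upper half-plane,
  ∫_{-∞}^{∞} f(x) dx = 2πi · Σ Res(f, z_k)  over the poles with Im z_k > 0.

Zeros of the denominator: z^2 + 97 = 0 gives z = ±sqrt(97)*I.
Upper half-plane: z = sqrt(97)*I (simple).

Each pole is a simple zero of Q(z) = z^2 + 97, so Res(f, z₀) = P(z₀)/Q'(z₀) with P(z) = 3, Q'(z) = 2*z:
  Res(f, sqrt(97)*I) = (3)/(2*sqrt(97)*I) = -3*sqrt(97)*I/194

∫_{-∞}^{∞} f(x) dx = 2πi · (-3*sqrt(97)*I/194) = 3*sqrt(97)*pi/97

Final answer: 3*sqrt(97)*pi/97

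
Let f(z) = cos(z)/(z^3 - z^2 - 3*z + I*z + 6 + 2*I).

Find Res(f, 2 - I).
Write f(z) = P(z)/Q(z) with P(z) = cos(z) and Q(z) = z^3 - z^2 - 3*z + I*z + 6 + 2*I.
The denominator factors as Q(z) = (z + 2)*(z - 2 + I)*(z - 1 - I), so z = 2 - I is a simple zero of Q and P is analytic there; z = 2 - I is therefore a simple pole and
  Res(f, z₀) = P(z₀)/Q'(z₀).

Q'(z) = 3*z^2 - 2*z - 3 + I, so Q'(2 - I) = 2 - 9*I.
P(2 - I) = cos(2 - I).

Res(f, 2 - I) = (cos(2 - I))/(2 - 9*I) = (2/85 + 9*I/85)*cos(2 - I)

Final answer: (2/85 + 9*I/85)*cos(2 - I)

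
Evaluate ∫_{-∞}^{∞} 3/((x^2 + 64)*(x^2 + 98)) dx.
Let f(z) = 3/((z^2 + 64)*(z^2 + 98)). The denominator has no real zeros and deg Q - deg P = 4 ≥ 2, so the integral of f over the upper semicircle |z| = R tends to 0 as R → ∞. Closing the contour in the upper half-plane,
  ∫_{-∞}^{∞} f(x) dx = 2πi · Σ Res(f, z_k)  over the poles with Im z_k > 0.

Zeros of the denominator: z^2 + 64 = 0 gives z = ±8*I; z^2 + 98 = 0 gives z = ±7*sqrt(2)*I.
Upper half-plane: z = 8*I, z = 7*sqrt(2)*I (simple).

Each pole is a simple zero of Q(z) = z^4 + 162*z^2 + 6272, so Res(f, z₀) = P(z₀)/Q'(z₀) with P(z) = 3, Q'(z) = 4*z^3 + 324*z:
  Res(f, 8*I) = (3)/(544*I) = -3*I/544
  Res(f, 7*sqrt(2)*I) = (3)/(-476*sqrt(2)*I) = 3*sqrt(2)*I/952

Sum of residues: 3*I*(-7 + 4*sqrt(2))/3808
∫_{-∞}^{∞} f(x) dx = 2πi · (3*I*(-7 + 4*sqrt(2))/3808) = 3*pi*(7 - 4*sqrt(2))/1904

Final answer: 3*pi*(7 - 4*sqrt(2))/1904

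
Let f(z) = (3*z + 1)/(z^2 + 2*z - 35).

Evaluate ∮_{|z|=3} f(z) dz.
By the residue theorem, ∮_C f(z) dz = 2πi · (sum of the residues of f at the poles inside |z| = 3).

The denominator factors as (z - 5)*(z + 7), so the singularities of f are simple poles at z = 5, z = -7.
  |5|² = 25 > 9 = 3², so this pole is outside the contour.
  |-7|² = 49 > 9 = 3², so this pole is outside the contour.

No pole lies inside the contour, so f is analytic on and inside C and the integral is 0 (Cauchy's theorem).

Final answer: 0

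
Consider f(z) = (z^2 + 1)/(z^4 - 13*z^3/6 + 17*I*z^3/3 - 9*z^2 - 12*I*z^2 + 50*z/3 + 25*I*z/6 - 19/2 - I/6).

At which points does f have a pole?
The singularities of f are the zeros of the denominator. Factoring,
  z^4 - 13*z^3/6 + 17*I*z^3/3 - 9*z^2 - 12*I*z^2 + 50*z/3 + 25*I*z/6 - 19/2 - I/6 = (z - 1 + 2*I)*(z - 2/3 - I/3)*(z + 1 + 3*I)*(z - 3/2 + I)
so the candidates are z = 1 - 2*I, z = 2/3 + I/3, z = -1 - 3*I, z = 3/2 - I.

Check the numerator P(z) = z^2 + 1 at each one:
  P(1 - 2*I) = -2 - 4*I ≠ 0, so z = 1 - 2*I is a (simple) pole.
  P(2/3 + I/3) = 4/3 + 4*I/9 ≠ 0, so z = 2/3 + I/3 is a (simple) pole.
  P(-1 - 3*I) = -7 + 6*I ≠ 0, so z = -1 - 3*I is a (simple) pole.
  P(3/2 - I) = 9/4 - 3*I ≠ 0, so z = 3/2 - I is a (simple) pole.

Poles of f: {-1 - 3*I, 2/3 + I/3, 1 - 2*I, 3/2 - I}

Final answer: {-1 - 3*I, 2/3 + I/3, 1 - 2*I, 3/2 - I}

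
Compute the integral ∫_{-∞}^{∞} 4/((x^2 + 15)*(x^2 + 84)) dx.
Let f(z) = 4/((z^2 + 15)*(z^2 + 84)). The denominator has no real zeros and deg Q - deg P = 4 ≥ 2, so the integral of f over the upper semicircle |z| = R tends to 0 as R → ∞. Closing the contour in the upper half-plane,
  ∫_{-∞}^{∞} f(x) dx = 2πi · Σ Res(f, z_k)  over the poles with Im z_k > 0.

Zeros of the denominator: z^2 + 84 = 0 gives z = ±2*sqrt(21)*I; z^2 + 15 = 0 gives z = ±sqrt(15)*I.
Upper half-plane: z = sqrt(15)*I, z = 2*sqrt(21)*I (simple).

Each pole is a simple zero of Q(z) = z^4 + 99*z^2 + 1260, so Res(f, z₀) = P(z₀)/Q'(z₀) with P(z) = 4, Q'(z) = 4*z^3 + 198*z:
  Res(f, sqrt(15)*I) = (4)/(138*sqrt(15)*I) = -2*sqrt(15)*I/1035
  Res(f, 2*sqrt(21)*I) = (4)/(-276*sqrt(21)*I) = sqrt(21)*I/1449

Sum of residues: I*(-14*sqrt(15) + 5*sqrt(21))/7245
∫_{-∞}^{∞} f(x) dx = 2πi · (I*(-14*sqrt(15) + 5*sqrt(21))/7245) = 2*pi*(-5*sqrt(21) + 14*sqrt(15))/7245

Final answer: 2*pi*(-5*sqrt(21) + 14*sqrt(15))/7245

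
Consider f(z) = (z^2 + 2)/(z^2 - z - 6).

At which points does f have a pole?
The singularities of f are the zeros of the denominator. Factoring,
  z^2 - z - 6 = (z - 3)*(z + 2)
so the candidates are z = 3, z = -2.

Check the numerator P(z) = z^2 + 2 at each one:
  P(3) = 11 ≠ 0, so z = 3 is a (simple) pole.
  P(-2) = 6 ≠ 0, so z = -2 is a (simple) pole.

Poles of f: {-2, 3}

Final answer: {-2, 3}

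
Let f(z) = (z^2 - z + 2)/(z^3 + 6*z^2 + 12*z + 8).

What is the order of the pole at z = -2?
Factor the denominator:
  z^3 + 6*z^2 + 12*z + 8 = (z + 2)^3

The numerator P(z) = z^2 - z + 2 has P(-2) = 8 ≠ 0, so no factor of (z + 2) cancels.
Near z = -2 we can therefore write f(z) = g(z)/(z + 2)^3 with g analytic at -2 and g(-2) ≠ 0 (g is just the numerator).

Hence z = -2 is a pole of order 3.

Final answer: 3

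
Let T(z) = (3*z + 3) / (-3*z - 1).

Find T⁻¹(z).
Set w = T(z) = (3*z + 3) / (-3*z - 1) and solve for z:
  w*(-3*z - 1) = 3*z + 3
  -w + z*(-3*w - 3) - 3 = 0
  z*(-3*w - 3) = w + 3
  z = (-w - 3)/(3*w + 3)
Renaming the variable, T⁻¹(z) = (-z - 3)/(3*z + 3).
(Check: ad - bc = 6 ≠ 0, so T is invertible.)

Final answer: (-z - 3)/(3*z + 3)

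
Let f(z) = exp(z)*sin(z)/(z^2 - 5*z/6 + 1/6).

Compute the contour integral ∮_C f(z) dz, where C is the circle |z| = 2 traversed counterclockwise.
By the residue theorem, ∮_C f(z) dz = 2πi · (sum of the residues of f at the poles inside |z| = 2).

The denominator factors as (z - 1/3)*(z - 1/2), so the singularities of f are simple poles at z = 1/3, z = 1/2.
  |1/3|² = 1/9 < 4 = 2², so this pole is inside the contour.
  |1/2|² = 1/4 < 4 = 2², so this pole is inside the contour.

With P(z) = exp(z)*sin(z) and Q(z) = z^2 - 5*z/6 + 1/6, each pole is simple, so Res(f, z₀) = P(z₀)/Q'(z₀) with Q'(z) = 2*z - 5/6.
  Res(f, 1/3) = P(1/3)/Q'(1/3) = (exp(1/3)*sin(1/3))/(-1/6) = -6*exp(1/3)*sin(1/3)
  Res(f, 1/2) = P(1/2)/Q'(1/2) = (exp(1/2)*sin(1/2))/(1/6) = 6*exp(1/2)*sin(1/2)

Sum of residues inside C: -6*exp(1/3)*sin(1/3) + 6*exp(1/2)*sin(1/2)
∮_C f(z) dz = 2πi · (-6*exp(1/3)*sin(1/3) + 6*exp(1/2)*sin(1/2)) = -12*I*pi*exp(1/3)*sin(1/3) + 12*I*pi*exp(1/2)*sin(1/2)

Final answer: -12*I*pi*exp(1/3)*sin(1/3) + 12*I*pi*exp(1/2)*sin(1/2)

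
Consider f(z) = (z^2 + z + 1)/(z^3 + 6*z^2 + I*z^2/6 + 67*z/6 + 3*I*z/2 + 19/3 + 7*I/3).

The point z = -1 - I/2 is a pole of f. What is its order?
1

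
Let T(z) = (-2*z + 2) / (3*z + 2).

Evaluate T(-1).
Substitute z = -1:
  numerator:   -2*(-1) + 2 = 4
  denominator: 3*(-1) + 2 = -1
T(-1) = (4)/(-1) = -4

Final answer: -4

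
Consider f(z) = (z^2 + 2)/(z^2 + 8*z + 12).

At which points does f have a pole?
The singularities of f are the zeros of the denominator. Factoring,
  z^2 + 8*z + 12 = (z + 6)*(z + 2)
so the candidates are z = -6, z = -2.

Check the numerator P(z) = z^2 + 2 at each one:
  P(-6) = 38 ≠ 0, so z = -6 is a (simple) pole.
  P(-2) = 6 ≠ 0, so z = -2 is a (simple) pole.

Poles of f: {-6, -2}

Final answer: {-6, -2}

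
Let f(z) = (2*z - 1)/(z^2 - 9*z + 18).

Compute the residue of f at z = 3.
Write f(z) = P(z)/Q(z) with P(z) = 2*z - 1 and Q(z) = z^2 - 9*z + 18.
The denominator factors as Q(z) = (z - 6)*(z - 3), so z = 3 is a simple zero of Q and P is analytic there; z = 3 is therefore a simple pole and
  Res(f, z₀) = P(z₀)/Q'(z₀).

Q'(z) = 2*z - 9, so Q'(3) = -3.
P(3) = 5.

Res(f, 3) = (5)/(-3) = -5/3

Final answer: -5/3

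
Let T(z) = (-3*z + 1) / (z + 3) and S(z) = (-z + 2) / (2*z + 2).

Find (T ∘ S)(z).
(T ∘ S)(z) = T(S(z)) = ((-3)*S(z) + (1))/((1)*S(z) + (3)). Multiply numerator and denominator by 2*z + 2:
  numerator:   (-3)*(-z + 2) + (1)*(2*z + 2) = 5*z - 4
  denominator: (1)*(-z + 2) + (3)*(2*z + 2) = 5*z + 8
(T ∘ S)(z) = (5*z - 4)/(5*z + 8)

Final answer: (5*z - 4)/(5*z + 8)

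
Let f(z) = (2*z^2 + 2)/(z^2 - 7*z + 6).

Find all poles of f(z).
The singularities of f are the zeros of the denominator. Factoring,
  z^2 - 7*z + 6 = (z - 6)*(z - 1)
so the candidates are z = 6, z = 1.

Check the numerator P(z) = 2*z^2 + 2 at each one:
  P(6) = 74 ≠ 0, so z = 6 is a (simple) pole.
  P(1) = 4 ≠ 0, so z = 1 is a (simple) pole.

Poles of f: {1, 6}

Final answer: {1, 6}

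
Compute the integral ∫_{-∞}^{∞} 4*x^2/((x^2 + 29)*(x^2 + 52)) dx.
Let f(z) = 4*z^2/((z^2 + 29)*(z^2 + 52)). The denominator has no real zeros and deg Q - deg P = 2 ≥ 2, so the integral of f over the upper semicircle |z| = R tends to 0 as R → ∞. Closing the contour in the upper half-plane,
  ∫_{-∞}^{∞} f(x) dx = 2πi · Σ Res(f, z_k)  over the poles with Im z_k > 0.

Zeros of the denominator: z^2 + 29 = 0 gives z = ±sqrt(29)*I; z^2 + 52 = 0 gives z = ±2*sqrt(13)*I.
Upper half-plane: z = 2*sqrt(13)*I, z = sqrt(29)*I (simple).

Each pole is a simple zero of Q(z) = z^4 + 81*z^2 + 1508, so Res(f, z₀) = P(z₀)/Q'(z₀) with P(z) = 4*z^2, Q'(z) = 4*z^3 + 162*z:
  Res(f, 2*sqrt(13)*I) = (-208)/(-92*sqrt(13)*I) = -4*sqrt(13)*I/23
  Res(f, sqrt(29)*I) = (-116)/(46*sqrt(29)*I) = 2*sqrt(29)*I/23

Sum of residues: 2*I*(-2*sqrt(13) + sqrt(29))/23
∫_{-∞}^{∞} f(x) dx = 2πi · (2*I*(-2*sqrt(13) + sqrt(29))/23) = 4*pi*(-sqrt(29) + 2*sqrt(13))/23

Final answer: 4*pi*(-sqrt(29) + 2*sqrt(13))/23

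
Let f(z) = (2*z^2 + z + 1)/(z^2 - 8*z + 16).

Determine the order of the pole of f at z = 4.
Factor the denominator:
  z^2 - 8*z + 16 = (z - 4)^2

The numerator P(z) = 2*z^2 + z + 1 has P(4) = 37 ≠ 0, so no factor of (z - 4) cancels.
Near z = 4 we can therefore write f(z) = g(z)/(z - 4)^2 with g analytic at 4 and g(4) ≠ 0 (g is just the numerator).

Hence z = 4 is a pole of order 2.

Final answer: 2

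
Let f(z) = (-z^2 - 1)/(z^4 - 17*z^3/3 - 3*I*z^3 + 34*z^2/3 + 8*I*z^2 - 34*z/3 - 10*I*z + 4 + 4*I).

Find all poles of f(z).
{2/3, 1 - I, 1 + I, 3 + 3*I}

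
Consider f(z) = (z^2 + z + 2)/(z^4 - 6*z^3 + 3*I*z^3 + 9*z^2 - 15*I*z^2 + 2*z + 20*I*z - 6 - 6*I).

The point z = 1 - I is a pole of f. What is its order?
3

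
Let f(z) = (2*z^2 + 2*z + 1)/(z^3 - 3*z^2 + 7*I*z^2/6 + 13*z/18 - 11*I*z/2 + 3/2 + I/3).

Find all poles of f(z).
The singularities of f are the zeros of the denominator. Factoring,
  z^3 - 3*z^2 + 7*I*z^2/6 + 13*z/18 - 11*I*z/2 + 3/2 + I/3 = (z + 3*I/2)*(z - 3 - 2*I/3)*(z + I/3)
so the candidates are z = -3*I/2, z = 3 + 2*I/3, z = -I/3.

Check the numerator P(z) = 2*z^2 + 2*z + 1 at each one:
  P(-3*I/2) = -7/2 - 3*I ≠ 0, so z = -3*I/2 is a (simple) pole.
  P(3 + 2*I/3) = 217/9 + 28*I/3 ≠ 0, so z = 3 + 2*I/3 is a (simple) pole.
  P(-I/3) = 7/9 - 2*I/3 ≠ 0, so z = -I/3 is a (simple) pole.

Poles of f: {-3*I/2, -I/3, 3 + 2*I/3}

Final answer: {-3*I/2, -I/3, 3 + 2*I/3}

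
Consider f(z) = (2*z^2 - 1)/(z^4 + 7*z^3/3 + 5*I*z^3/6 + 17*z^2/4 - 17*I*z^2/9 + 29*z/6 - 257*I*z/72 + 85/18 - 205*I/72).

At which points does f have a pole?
The singularities of f are the zeros of the denominator. Factoring,
  z^4 + 7*z^3/3 + 5*I*z^3/6 + 17*z^2/4 - 17*I*z^2/9 + 29*z/6 - 257*I*z/72 + 85/18 - 205*I/72 = (z + 3/2 + 2*I)*(z + 1/2 + I)*(z + 1 - 2*I/3)*(z - 2/3 - 3*I/2)
so the candidates are z = -3/2 - 2*I, z = -1/2 - I, z = -1 + 2*I/3, z = 2/3 + 3*I/2.

Check the numerator P(z) = 2*z^2 - 1 at each one:
  P(-3/2 - 2*I) = -9/2 + 12*I ≠ 0, so z = -3/2 - 2*I is a (simple) pole.
  P(-1/2 - I) = -5/2 + 2*I ≠ 0, so z = -1/2 - I is a (simple) pole.
  P(-1 + 2*I/3) = 1/9 - 8*I/3 ≠ 0, so z = -1 + 2*I/3 is a (simple) pole.
  P(2/3 + 3*I/2) = -83/18 + 4*I ≠ 0, so z = 2/3 + 3*I/2 is a (simple) pole.

Poles of f: {-3/2 - 2*I, -1 + 2*I/3, -1/2 - I, 2/3 + 3*I/2}

Final answer: {-3/2 - 2*I, -1 + 2*I/3, -1/2 - I, 2/3 + 3*I/2}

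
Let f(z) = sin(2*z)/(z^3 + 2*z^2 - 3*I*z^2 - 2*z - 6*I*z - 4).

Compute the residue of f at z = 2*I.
Write f(z) = P(z)/Q(z) with P(z) = sin(2*z) and Q(z) = z^3 + 2*z^2 - 3*I*z^2 - 2*z - 6*I*z - 4.
The denominator factors as Q(z) = (z - 2*I)*(z + 2)*(z - I), so z = 2*I is a simple zero of Q and P is analytic there; z = 2*I is therefore a simple pole and
  Res(f, z₀) = P(z₀)/Q'(z₀).

Q'(z) = 3*z^2 + 4*z - 6*I*z - 2 - 6*I, so Q'(2*I) = -2 + 2*I.
P(2*I) = I*sinh(4).

Res(f, 2*I) = (I*sinh(4))/(-2 + 2*I) = (1/4 - I/4)*sinh(4)

Final answer: (1/4 - I/4)*sinh(4)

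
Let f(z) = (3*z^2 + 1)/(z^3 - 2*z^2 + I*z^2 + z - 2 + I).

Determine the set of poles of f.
The singularities of f are the zeros of the denominator. Factoring,
  z^3 - 2*z^2 + I*z^2 + z - 2 + I = (z - 2 + I)*(z + I)*(z - I)
so the candidates are z = 2 - I, z = -I, z = I.

Check the numerator P(z) = 3*z^2 + 1 at each one:
  P(2 - I) = 10 - 12*I ≠ 0, so z = 2 - I is a (simple) pole.
  P(-I) = -2 ≠ 0, so z = -I is a (simple) pole.
  P(I) = -2 ≠ 0, so z = I is a (simple) pole.

Poles of f: {-I, I, 2 - I}

Final answer: {-I, I, 2 - I}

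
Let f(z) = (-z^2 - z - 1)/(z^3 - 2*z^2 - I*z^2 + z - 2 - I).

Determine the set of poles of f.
The singularities of f are the zeros of the denominator. Factoring,
  z^3 - 2*z^2 - I*z^2 + z - 2 - I = (z - I)*(z + I)*(z - 2 - I)
so the candidates are z = I, z = -I, z = 2 + I.

Check the numerator P(z) = -z^2 - z - 1 at each one:
  P(I) = -I ≠ 0, so z = I is a (simple) pole.
  P(-I) = I ≠ 0, so z = -I is a (simple) pole.
  P(2 + I) = -6 - 5*I ≠ 0, so z = 2 + I is a (simple) pole.

Poles of f: {-I, I, 2 + I}

Final answer: {-I, I, 2 + I}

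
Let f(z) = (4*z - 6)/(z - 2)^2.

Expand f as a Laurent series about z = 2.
2/(z - 2)^2 + 4/(z - 2)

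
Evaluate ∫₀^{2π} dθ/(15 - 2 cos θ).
Call the integral J. The integrand is 2π-periodic and we integrate over a full period, so shifting θ does not change the value (θ → θ + π flips the sign of the trig term). Hence
  J = ∫₀^{2π} dθ/(15 + 2 cos θ).
Put z = e^{iθ}: then cos θ = (z + 1/z)/2, dθ = dz/(iz), and z runs once counterclockwise around |z| = 1:
  J = ∮_{|z|=1} 1/(15 + 2*(z + 1/z)/2) · dz/(iz) = (2/i) ∮_{|z|=1} dz/(2*z^2 + 30*z + 2).
The roots of 2*z^2 + 30*z + 2 are z = (-15 ± sqrt(15^2 - 2^2))/2, with sqrt(221) = sqrt(221); their product is 1, so only z₊ = -15/2 + sqrt(221)/2 lies inside the unit circle (z₋ = -15/2 - sqrt(221)/2 lies outside).
z₊ is a simple zero of q(z) = 2*z^2 + 30*z + 2, so Res(1/q, z₊) = 1/q'(z₊) with q'(z) = 4*z + 30; and q'(z₊) = 2*(z₊ - z₋) = 2*sqrt(221).
Therefore J = (2/i) · 2πi · 1/(2*sqrt(221)) = 2*pi/(sqrt(221)) = 2*sqrt(221)*pi/221

Final answer: 2*sqrt(221)*pi/221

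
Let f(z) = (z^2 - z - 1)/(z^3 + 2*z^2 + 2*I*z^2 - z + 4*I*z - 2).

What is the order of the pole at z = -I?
Factor the denominator:
  z^3 + 2*z^2 + 2*I*z^2 - z + 4*I*z - 2 = (z + I)^2*(z + 2)

The numerator P(z) = z^2 - z - 1 has P(-I) = -2 + I ≠ 0, so no factor of (z + I) cancels.
Near z = -I we can therefore write f(z) = g(z)/(z + I)^2 with g analytic at -I and g(-I) ≠ 0 (g is the numerator divided by the remaining denominator factors).

Hence z = -I is a pole of order 2.

Final answer: 2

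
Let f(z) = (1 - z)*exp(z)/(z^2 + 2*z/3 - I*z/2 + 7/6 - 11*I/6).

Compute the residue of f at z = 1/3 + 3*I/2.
Write f(z) = P(z)/Q(z) with P(z) = (1 - z)*exp(z) and Q(z) = z^2 + 2*z/3 - I*z/2 + 7/6 - 11*I/6.
The denominator factors as Q(z) = (z + 1 + I)*(z - 1/3 - 3*I/2), so z = 1/3 + 3*I/2 is a simple zero of Q and P is analytic there; z = 1/3 + 3*I/2 is therefore a simple pole and
  Res(f, z₀) = P(z₀)/Q'(z₀).

Q'(z) = 2*z + 2/3 - I/2, so Q'(1/3 + 3*I/2) = 4/3 + 5*I/2.
P(1/3 + 3*I/2) = (2/3 - 3*I/2)*exp(1/3 + 3*I/2).

Res(f, 1/3 + 3*I/2) = ((2/3 - 3*I/2)*exp(1/3 + 3*I/2))/(4/3 + 5*I/2) = (-103/289 - 132*I/289)*exp(1/3 + 3*I/2)

Final answer: (-103/289 - 132*I/289)*exp(1/3 + 3*I/2)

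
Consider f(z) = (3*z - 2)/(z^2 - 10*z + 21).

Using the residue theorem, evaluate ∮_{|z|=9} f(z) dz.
By the residue theorem, ∮_C f(z) dz = 2πi · (sum of the residues of f at the poles inside |z| = 9).

The denominator factors as (z - 3)*(z - 7), so the singularities of f are simple poles at z = 3, z = 7.
  |3|² = 9 < 81 = 9², so this pole is inside the contour.
  |7|² = 49 < 81 = 9², so this pole is inside the contour.

With P(z) = 3*z - 2 and Q(z) = z^2 - 10*z + 21, each pole is simple, so Res(f, z₀) = P(z₀)/Q'(z₀) with Q'(z) = 2*z - 10.
  Res(f, 3) = P(3)/Q'(3) = (7)/(-4) = -7/4
  Res(f, 7) = P(7)/Q'(7) = (19)/(4) = 19/4

Sum of residues inside C: 3
∮_C f(z) dz = 2πi · (3) = 6*I*pi

Final answer: 6*I*pi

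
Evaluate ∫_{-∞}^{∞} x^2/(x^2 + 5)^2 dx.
Let f(z) = z^2/(z^2 + 5)^2. The denominator has no real zeros and deg Q - deg P = 2 ≥ 2, so the integral of f over the upper semicircle |z| = R tends to 0 as R → ∞. Closing the contour in the upper half-plane,
  ∫_{-∞}^{∞} f(x) dx = 2πi · Σ Res(f, z_k)  over the poles with Im z_k > 0.

Zeros of the denominator: z^2 + 5 = 0 gives z = ±sqrt(5)*I.
Upper half-plane: z = sqrt(5)*I (a pole of order 2).

Write f(z) = g(z)/(z - sqrt(5)*I)^2 with g(z) = z^2/(z + sqrt(5)*I)^2. For a double pole, Res(f, z₀) = g'(z₀):
  g'(z) = 2*sqrt(5)*I*z/(z + sqrt(5)*I)^3
  Res(f, sqrt(5)*I) = g'(sqrt(5)*I) = -sqrt(5)*I/20

∫_{-∞}^{∞} f(x) dx = 2πi · (-sqrt(5)*I/20) = sqrt(5)*pi/10

Final answer: sqrt(5)*pi/10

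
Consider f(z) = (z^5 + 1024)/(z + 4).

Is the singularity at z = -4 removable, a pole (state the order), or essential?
The numerator vanishes at z = -4 ((-4)^5 = -1024), so it is divisible by z + 4:
  z^5 + 1024 = (z + 4)*(z^4 - 4*z^3 + 16*z^2 - 64*z + 256)
Hence for z ≠ -4, f(z) = z^4 - 4*z^3 + 16*z^2 - 64*z + 256, a polynomial, and lim_{z→-4} f(z) = 1280 is finite.
So the singularity is removable.

Final answer: removable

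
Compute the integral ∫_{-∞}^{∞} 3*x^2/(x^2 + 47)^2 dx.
3*sqrt(47)*pi/94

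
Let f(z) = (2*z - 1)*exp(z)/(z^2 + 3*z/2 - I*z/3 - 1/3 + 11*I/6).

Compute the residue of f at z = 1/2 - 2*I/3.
Write f(z) = P(z)/Q(z) with P(z) = (2*z - 1)*exp(z) and Q(z) = z^2 + 3*z/2 - I*z/3 - 1/3 + 11*I/6.
The denominator factors as Q(z) = (z - 1/2 + 2*I/3)*(z + 2 - I), so z = 1/2 - 2*I/3 is a simple zero of Q and P is analytic there; z = 1/2 - 2*I/3 is therefore a simple pole and
  Res(f, z₀) = P(z₀)/Q'(z₀).

Q'(z) = 2*z + 3/2 - I/3, so Q'(1/2 - 2*I/3) = 5/2 - 5*I/3.
P(1/2 - 2*I/3) = -4*I*exp(1/2 - 2*I/3)/3.

Res(f, 1/2 - 2*I/3) = (-4*I*exp(1/2 - 2*I/3)/3)/(5/2 - 5*I/3) = (16/65 - 24*I/65)*exp(1/2 - 2*I/3)

Final answer: (16/65 - 24*I/65)*exp(1/2 - 2*I/3)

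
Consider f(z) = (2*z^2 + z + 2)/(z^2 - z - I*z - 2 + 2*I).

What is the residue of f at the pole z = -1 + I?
Write f(z) = P(z)/Q(z) with P(z) = 2*z^2 + z + 2 and Q(z) = z^2 - z - I*z - 2 + 2*I.
The denominator factors as Q(z) = (z + 1 - I)*(z - 2), so z = -1 + I is a simple zero of Q and P is analytic there; z = -1 + I is therefore a simple pole and
  Res(f, z₀) = P(z₀)/Q'(z₀).

Q'(z) = 2*z - 1 - I, so Q'(-1 + I) = -3 + I.
P(-1 + I) = 1 - 3*I.

Res(f, -1 + I) = (1 - 3*I)/(-3 + I) = -3/5 + 4*I/5

Final answer: -3/5 + 4*I/5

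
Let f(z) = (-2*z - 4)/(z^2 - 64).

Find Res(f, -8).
-3/4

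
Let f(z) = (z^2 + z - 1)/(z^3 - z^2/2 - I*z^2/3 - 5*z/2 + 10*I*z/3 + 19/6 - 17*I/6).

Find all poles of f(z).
The singularities of f are the zeros of the denominator. Factoring,
  z^3 - z^2/2 - I*z^2/3 - 5*z/2 + 10*I*z/3 + 19/6 - 17*I/6 = (z - 1 - I/3)*(z - 3/2 + I)*(z + 2 - I)
so the candidates are z = 1 + I/3, z = 3/2 - I, z = -2 + I.

Check the numerator P(z) = z^2 + z - 1 at each one:
  P(1 + I/3) = 8/9 + I ≠ 0, so z = 1 + I/3 is a (simple) pole.
  P(3/2 - I) = 7/4 - 4*I ≠ 0, so z = 3/2 - I is a (simple) pole.
  P(-2 + I) = -3*I ≠ 0, so z = -2 + I is a (simple) pole.

Poles of f: {-2 + I, 1 + I/3, 3/2 - I}

Final answer: {-2 + I, 1 + I/3, 3/2 - I}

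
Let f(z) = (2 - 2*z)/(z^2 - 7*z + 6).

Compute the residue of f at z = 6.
Write f(z) = P(z)/Q(z) with P(z) = 2 - 2*z and Q(z) = z^2 - 7*z + 6.
The denominator factors as Q(z) = (z - 1)*(z - 6), so z = 6 is a simple zero of Q and P is analytic there; z = 6 is therefore a simple pole and
  Res(f, z₀) = P(z₀)/Q'(z₀).

Q'(z) = 2*z - 7, so Q'(6) = 5.
P(6) = -10.

Res(f, 6) = (-10)/(5) = -2

Final answer: -2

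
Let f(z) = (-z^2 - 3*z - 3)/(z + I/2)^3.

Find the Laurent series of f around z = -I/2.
Put w = z - (-I/2), i.e. z = w - I/2. The denominator is w^3, so it suffices to rewrite the numerator in powers of w.

P(z) = -z^2 - 3*z - 3
P(w - I/2) = -11/4 + 3*I/2 + (-3 + I)*w - w^2

Dividing each term by w^3:
  f = (-11/4 + 3*I/2)/w^3 + (-3 + I)/w^2 - 1/w

Substituting back w = z + I/2:
  f(z) = (-11/4 + 3*I/2)/(z + I/2)^3 + (-3 + I)/(z + I/2)^2 - 1/(z + I/2)

The series is finite because the numerator is a polynomial; the negative powers form the principal part, and the coefficient of 1/(z + I/2) gives Res(f, -I/2) = -1.

Final answer: (-11/4 + 3*I/2)/(z + I/2)^3 + (-3 + I)/(z + I/2)^2 - 1/(z + I/2)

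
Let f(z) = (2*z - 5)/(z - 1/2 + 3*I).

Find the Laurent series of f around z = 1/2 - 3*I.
Put w = z - (1/2 - 3*I), i.e. z = w + 1/2 - 3*I. The denominator is w, so it suffices to rewrite the numerator in powers of w.

P(z) = 2*z - 5
P(w + 1/2 - 3*I) = -4 - 6*I + 2*w

Dividing each term by w:
  f = (-4 - 6*I)/w + 2

Substituting back w = z - 1/2 + 3*I:
  f(z) = (-4 - 6*I)/(z - 1/2 + 3*I) + 2

The series is finite because the numerator is a polynomial; the negative powers form the principal part, and the coefficient of 1/(z - 1/2 + 3*I) gives Res(f, 1/2 - 3*I) = -4 - 6*I.

Final answer: (-4 - 6*I)/(z - 1/2 + 3*I) + 2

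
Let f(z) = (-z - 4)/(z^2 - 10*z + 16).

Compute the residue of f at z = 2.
1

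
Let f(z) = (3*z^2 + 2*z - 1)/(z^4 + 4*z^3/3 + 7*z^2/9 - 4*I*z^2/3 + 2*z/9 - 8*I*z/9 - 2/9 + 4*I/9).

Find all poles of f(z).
The singularities of f are the zeros of the denominator. Factoring,
  z^4 + 4*z^3/3 + 7*z^2/9 - 4*I*z^2/3 + 2*z/9 - 8*I*z/9 - 2/9 + 4*I/9 = (z + 1)*(z + 1 + I)*(z - 1/3)*(z - 1/3 - I)
so the candidates are z = -1, z = -1 - I, z = 1/3, z = 1/3 + I.

Check the numerator P(z) = 3*z^2 + 2*z - 1 at each one:
  P(-1) = 0, so the factor (z + 1) cancels and z = -1 is only a removable singularity, not a pole.
  P(-1 - I) = -3 + 4*I ≠ 0, so z = -1 - I is a (simple) pole.
  P(1/3) = 0, so the factor (z - 1/3) cancels and z = 1/3 is only a removable singularity, not a pole.
  P(1/3 + I) = -3 + 4*I ≠ 0, so z = 1/3 + I is a (simple) pole.

Poles of f: {-1 - I, 1/3 + I}

Final answer: {-1 - I, 1/3 + I}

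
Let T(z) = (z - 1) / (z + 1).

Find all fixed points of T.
{-I, I}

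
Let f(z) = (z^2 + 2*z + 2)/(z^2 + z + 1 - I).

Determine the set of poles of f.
{I}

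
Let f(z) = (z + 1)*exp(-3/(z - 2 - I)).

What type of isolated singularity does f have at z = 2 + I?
Let u = z - 2 - I. Then
  e^(-3/u) = Σ_{k≥0} (-3)^k/(k!·u^k) = 1 - 3/u + 9/(2*u^2) - 9/(2*u^3) + ...
which has infinitely many negative powers of u, so exp(-3/(z - 2 - I)) has an essential singularity at z = 2 + I.
The extra factor z + 1 is a nonzero polynomial; if the product had at most a pole at z = 2 + I, dividing by that polynomial would leave exp(-3/(z - 2 - I)) with at most a pole too — contradiction. (Equivalently, the product's Laurent series still has infinitely many negative powers.)
So the singularity is essential.

Final answer: essential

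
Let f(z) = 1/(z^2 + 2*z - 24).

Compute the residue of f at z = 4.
Write f(z) = P(z)/Q(z) with P(z) = 1 and Q(z) = z^2 + 2*z - 24.
The denominator factors as Q(z) = (z - 4)*(z + 6), so z = 4 is a simple zero of Q and P is analytic there; z = 4 is therefore a simple pole and
  Res(f, z₀) = P(z₀)/Q'(z₀).

Q'(z) = 2*z + 2, so Q'(4) = 10.
P(4) = 1.

Res(f, 4) = (1)/(10) = 1/10

Final answer: 1/10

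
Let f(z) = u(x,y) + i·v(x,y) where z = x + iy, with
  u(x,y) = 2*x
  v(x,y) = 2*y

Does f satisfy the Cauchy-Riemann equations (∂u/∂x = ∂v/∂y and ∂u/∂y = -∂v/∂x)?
∂u/∂x = 2
∂v/∂y = 2
∂u/∂y = 0
∂v/∂x = 0
∂u/∂x = ∂v/∂y and ∂u/∂y = -∂v/∂x hold identically; f is analytic.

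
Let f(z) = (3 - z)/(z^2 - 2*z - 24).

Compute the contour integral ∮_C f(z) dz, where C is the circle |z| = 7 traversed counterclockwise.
-2*I*pi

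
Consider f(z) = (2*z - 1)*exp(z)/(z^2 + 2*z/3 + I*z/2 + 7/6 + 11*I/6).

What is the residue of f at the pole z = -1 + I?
Write f(z) = P(z)/Q(z) with P(z) = (2*z - 1)*exp(z) and Q(z) = z^2 + 2*z/3 + I*z/2 + 7/6 + 11*I/6.
The denominator factors as Q(z) = (z + 1 - I)*(z - 1/3 + 3*I/2), so z = -1 + I is a simple zero of Q and P is analytic there; z = -1 + I is therefore a simple pole and
  Res(f, z₀) = P(z₀)/Q'(z₀).

Q'(z) = 2*z + 2/3 + I/2, so Q'(-1 + I) = -4/3 + 5*I/2.
P(-1 + I) = (-3 + 2*I)*exp(-1 + I).

Res(f, -1 + I) = ((-3 + 2*I)*exp(-1 + I))/(-4/3 + 5*I/2) = (324/289 + 174*I/289)*exp(-1 + I)

Final answer: (324/289 + 174*I/289)*exp(-1 + I)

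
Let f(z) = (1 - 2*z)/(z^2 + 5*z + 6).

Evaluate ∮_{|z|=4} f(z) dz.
By the residue theorem, ∮_C f(z) dz = 2πi · (sum of the residues of f at the poles inside |z| = 4).

The denominator factors as (z + 2)*(z + 3), so the singularities of f are simple poles at z = -2, z = -3.
  |-2|² = 4 < 16 = 4², so this pole is inside the contour.
  |-3|² = 9 < 16 = 4², so this pole is inside the contour.

With P(z) = 1 - 2*z and Q(z) = z^2 + 5*z + 6, each pole is simple, so Res(f, z₀) = P(z₀)/Q'(z₀) with Q'(z) = 2*z + 5.
  Res(f, -2) = P(-2)/Q'(-2) = (5)/(1) = 5
  Res(f, -3) = P(-3)/Q'(-3) = (7)/(-1) = -7

Sum of residues inside C: -2
∮_C f(z) dz = 2πi · (-2) = -4*I*pi

Final answer: -4*I*pi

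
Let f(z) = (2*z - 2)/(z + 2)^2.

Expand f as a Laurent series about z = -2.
Put w = z - (-2), i.e. z = w - 2. The denominator is w^2, so it suffices to rewrite the numerator in powers of w.

P(z) = 2*z - 2
P(w - 2) = -6 + 2*w

Dividing each term by w^2:
  f = -6/w^2 + 2/w

Substituting back w = z + 2:
  f(z) = -6/(z + 2)^2 + 2/(z + 2)

The series is finite because the numerator is a polynomial; the negative powers form the principal part, and the coefficient of 1/(z + 2) gives Res(f, -2) = 2.

Final answer: -6/(z + 2)^2 + 2/(z + 2)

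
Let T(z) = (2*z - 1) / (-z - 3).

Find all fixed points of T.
T(z) = z means 2*z - 1 = z*(-z - 3), i.e.
  -z^2 - 5*z + 1 = 0.
Discriminant: (-5)^2 - 4*(-1)*(1) = 29, so the roots are real.
  z = (5 ± sqrt(29))/(2*(-1))
Fixed points: {-sqrt(29)/2 - 5/2, -5/2 + sqrt(29)/2}

Final answer: {-sqrt(29)/2 - 5/2, -5/2 + sqrt(29)/2}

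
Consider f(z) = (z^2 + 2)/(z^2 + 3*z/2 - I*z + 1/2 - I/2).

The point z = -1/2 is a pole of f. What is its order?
Factor the denominator:
  z^2 + 3*z/2 - I*z + 1/2 - I/2 = (z + 1/2)*(z + 1 - I)

The numerator P(z) = z^2 + 2 has P(-1/2) = 9/4 ≠ 0, so no factor of (z + 1/2) cancels.
Near z = -1/2 we can therefore write f(z) = g(z)/(z + 1/2) with g analytic at -1/2 and g(-1/2) ≠ 0 (g is the numerator divided by the remaining denominator factors).

Hence z = -1/2 is a pole of order 1.

Final answer: 1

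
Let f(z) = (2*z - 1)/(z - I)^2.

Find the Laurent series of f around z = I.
(-1 + 2*I)/(z - I)^2 + 2/(z - I)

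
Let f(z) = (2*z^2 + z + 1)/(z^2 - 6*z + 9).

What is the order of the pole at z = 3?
Factor the denominator:
  z^2 - 6*z + 9 = (z - 3)^2

The numerator P(z) = 2*z^2 + z + 1 has P(3) = 22 ≠ 0, so no factor of (z - 3) cancels.
Near z = 3 we can therefore write f(z) = g(z)/(z - 3)^2 with g analytic at 3 and g(3) ≠ 0 (g is just the numerator).

Hence z = 3 is a pole of order 2.

Final answer: 2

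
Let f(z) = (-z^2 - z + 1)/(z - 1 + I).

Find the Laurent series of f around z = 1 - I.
Put w = z - (1 - I), i.e. z = w + 1 - I. The denominator is w, so it suffices to rewrite the numerator in powers of w.

P(z) = -z^2 - z + 1
P(w + 1 - I) = 3*I + (-3 + 2*I)*w - w^2

Dividing each term by w:
  f = 3*I/w - 3 + 2*I - w

Substituting back w = z - 1 + I:
  f(z) = 3*I/(z - 1 + I) - 3 + 2*I - (z - 1 + I)

The series is finite because the numerator is a polynomial; the negative powers form the principal part, and the coefficient of 1/(z - 1 + I) gives Res(f, 1 - I) = 3*I.

Final answer: 3*I/(z - 1 + I) - 3 + 2*I - (z - 1 + I)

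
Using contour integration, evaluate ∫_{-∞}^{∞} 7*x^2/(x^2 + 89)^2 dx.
Let f(z) = 7*z^2/(z^2 + 89)^2. The denominator has no real zeros and deg Q - deg P = 2 ≥ 2, so the integral of f over the upper semicircle |z| = R tends to 0 as R → ∞. Closing the contour in the upper half-plane,
  ∫_{-∞}^{∞} f(x) dx = 2πi · Σ Res(f, z_k)  over the poles with Im z_k > 0.

Zeros of the denominator: z^2 + 89 = 0 gives z = ±sqrt(89)*I.
Upper half-plane: z = sqrt(89)*I (a pole of order 2).

Write f(z) = g(z)/(z - sqrt(89)*I)^2 with g(z) = 7*z^2/(z + sqrt(89)*I)^2. For a double pole, Res(f, z₀) = g'(z₀):
  g'(z) = 14*sqrt(89)*I*z/(z + sqrt(89)*I)^3
  Res(f, sqrt(89)*I) = g'(sqrt(89)*I) = -7*sqrt(89)*I/356

∫_{-∞}^{∞} f(x) dx = 2πi · (-7*sqrt(89)*I/356) = 7*sqrt(89)*pi/178

Final answer: 7*sqrt(89)*pi/178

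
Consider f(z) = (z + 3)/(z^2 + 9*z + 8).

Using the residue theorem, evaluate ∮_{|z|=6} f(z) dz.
By the residue theorem, ∮_C f(z) dz = 2πi · (sum of the residues of f at the poles inside |z| = 6).

The denominator factors as (z + 1)*(z + 8), so the singularities of f are simple poles at z = -1, z = -8.
  |-1|² = 1 < 36 = 6², so this pole is inside the contour.
  |-8|² = 64 > 36 = 6², so this pole is outside the contour.

With P(z) = z + 3 and Q(z) = z^2 + 9*z + 8, each pole is simple, so Res(f, z₀) = P(z₀)/Q'(z₀) with Q'(z) = 2*z + 9.
  Res(f, -1) = P(-1)/Q'(-1) = (2)/(7) = 2/7

∮_C f(z) dz = 2πi · (2/7) = 4*I*pi/7

Final answer: 4*I*pi/7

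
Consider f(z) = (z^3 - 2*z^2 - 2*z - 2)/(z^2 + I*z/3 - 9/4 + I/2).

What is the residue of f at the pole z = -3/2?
Write f(z) = P(z)/Q(z) with P(z) = z^3 - 2*z^2 - 2*z - 2 and Q(z) = z^2 + I*z/3 - 9/4 + I/2.
The denominator factors as Q(z) = (z + 3/2)*(z - 3/2 + I/3), so z = -3/2 is a simple zero of Q and P is analytic there; z = -3/2 is therefore a simple pole and
  Res(f, z₀) = P(z₀)/Q'(z₀).

Q'(z) = 2*z + I/3, so Q'(-3/2) = -3 + I/3.
P(-3/2) = -55/8.

Res(f, -3/2) = (-55/8)/(-3 + I/3) = 1485/656 + 165*I/656

Final answer: 1485/656 + 165*I/656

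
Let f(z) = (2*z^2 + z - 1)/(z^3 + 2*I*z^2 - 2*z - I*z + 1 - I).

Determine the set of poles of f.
{-1 - I, -I, 1}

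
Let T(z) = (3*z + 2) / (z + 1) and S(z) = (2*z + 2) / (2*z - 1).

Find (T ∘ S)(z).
(10*z + 4)/(4*z + 1)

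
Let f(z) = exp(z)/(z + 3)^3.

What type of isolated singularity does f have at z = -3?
Write f(z) = g(z)/(z + 3)^3 with g(z) = exp(z).
g is entire and g(-3) = exp(-3) ≠ 0, so no factor of (z + 3) cancels: the Laurent expansion of f about z = -3 starts at the power -3, i.e. lim_{z→z₀} (z - z₀)^3 f(z) = exp(-3) is finite and nonzero.
So z = -3 is a pole of order 3.

Final answer: pole of order 3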